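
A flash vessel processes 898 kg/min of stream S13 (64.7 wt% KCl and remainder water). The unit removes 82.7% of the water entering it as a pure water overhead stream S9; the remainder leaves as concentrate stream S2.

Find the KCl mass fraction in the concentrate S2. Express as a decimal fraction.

KCl is not removed: 898×0.647 = 581.01 kg/min of KCl enters S2.
water entering = 898×0.353 = 316.99 kg/min; overhead removed = 0.827×316.99 = 262.15 kg/min.
Concentrate = 898 − 262.15 = 635.85 kg/min.
Mass fraction = 581.01/635.85 = 0.9138.

0.9138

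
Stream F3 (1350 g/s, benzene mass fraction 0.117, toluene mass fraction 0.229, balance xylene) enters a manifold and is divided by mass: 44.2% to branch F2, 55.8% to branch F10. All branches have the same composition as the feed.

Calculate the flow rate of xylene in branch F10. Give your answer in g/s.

Branch F10 total = 0.558×1350 = 753.3 g/s.
xylene in F10 = 0.654×753.3 = 492.66 g/s.

492.7 g/s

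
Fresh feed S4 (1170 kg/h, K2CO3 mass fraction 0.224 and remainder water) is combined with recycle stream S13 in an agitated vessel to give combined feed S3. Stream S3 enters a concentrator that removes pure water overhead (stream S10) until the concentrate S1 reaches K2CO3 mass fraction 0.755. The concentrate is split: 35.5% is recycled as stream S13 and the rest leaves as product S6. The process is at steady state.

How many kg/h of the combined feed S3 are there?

Overall K2CO3 balance (none leaves overhead): K2CO3 in fresh feed = K2CO3 in product, i.e. 1170×0.224 = (1−0.355)·S1·0.755.
S1 = 262.08/(0.755×0.645) = 538.18 kg/h.
Recycle S13 = 0.355×538.18 = 191.05 kg/h.
Combined feed S3 = 1170 + 191.05 = 1361.1 kg/h.

1361 kg/h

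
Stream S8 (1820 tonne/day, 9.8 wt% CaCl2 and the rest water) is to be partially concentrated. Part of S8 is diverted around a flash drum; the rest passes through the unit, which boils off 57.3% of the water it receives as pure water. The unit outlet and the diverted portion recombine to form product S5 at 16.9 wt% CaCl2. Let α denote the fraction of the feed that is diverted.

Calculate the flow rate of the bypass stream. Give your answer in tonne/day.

340.6 tonne/day

All 1820×0.098 = 178.36 tonne/day of CaCl2 reaches S5, so S5 = 178.36/0.169 = 1055.4 tonne/day and vapour = 764.62 tonne/day.
The evaporator receives (1−α)·1820 of feed at 0.902 water and removes 0.573 of that water:
0.573×0.902×(1−α)×1820 = 764.62
(1−α) = 764.62/940.66 = 0.8129;  α = 0.1871.
Bypass flow = 0.1871×1820 = 340.61 tonne/day.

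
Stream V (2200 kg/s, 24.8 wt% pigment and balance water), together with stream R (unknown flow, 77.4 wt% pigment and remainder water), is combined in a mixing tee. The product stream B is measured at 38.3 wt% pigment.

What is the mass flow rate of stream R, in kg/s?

Let R be the unknown flow. Total out = 2200 + R.
pigment balance: 545.6 + 0.774·R = 0.383·(2200 + R)
(0.774 − 0.383)·R = 0.383×2200 − 545.6 = 297
R = 297 / 0.391 = 759.59 kg/s

759.6 kg/s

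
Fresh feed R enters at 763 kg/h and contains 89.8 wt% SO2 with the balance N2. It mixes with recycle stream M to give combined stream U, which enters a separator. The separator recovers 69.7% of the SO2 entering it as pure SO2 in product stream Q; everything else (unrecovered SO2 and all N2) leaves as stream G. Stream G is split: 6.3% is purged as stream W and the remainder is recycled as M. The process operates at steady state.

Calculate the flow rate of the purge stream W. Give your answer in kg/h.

N2 enters only via R and leaves only via the purge: 763×0.102 = 0.063×(N2 in G), and the separator passes all N2, so N2 in U = N2 in G = 1235.3 kg/h.
SO2 in U: m_A = 763×0.898 + (1−0.063)·(1−0.697)·m_A, so m_A = 685.17/0.7161 = 956.83 kg/h.
G = (1−0.697)×956.83 + 1235.3 = 1525.3 kg/h.
Purge W = 0.063×1525.3 = 96.091 kg/h.

96.09 kg/h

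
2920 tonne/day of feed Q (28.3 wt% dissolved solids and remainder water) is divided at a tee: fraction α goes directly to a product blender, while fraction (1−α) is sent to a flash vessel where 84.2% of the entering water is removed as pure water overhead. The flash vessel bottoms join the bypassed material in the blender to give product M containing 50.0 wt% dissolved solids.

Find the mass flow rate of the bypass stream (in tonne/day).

820.9 tonne/day

All 2920×0.283 = 826.36 tonne/day of dissolved solids reaches M, so M = 826.36/0.500 = 1652.7 tonne/day and vapour = 1267.3 tonne/day.
The evaporator receives (1−α)·2920 of feed at 0.717 water and removes 0.842 of that water:
0.842×0.717×(1−α)×2920 = 1267.3
(1−α) = 1267.3/1762.8 = 0.7189;  α = 0.2811.
Bypass flow = 0.2811×2920 = 820.86 tonne/day.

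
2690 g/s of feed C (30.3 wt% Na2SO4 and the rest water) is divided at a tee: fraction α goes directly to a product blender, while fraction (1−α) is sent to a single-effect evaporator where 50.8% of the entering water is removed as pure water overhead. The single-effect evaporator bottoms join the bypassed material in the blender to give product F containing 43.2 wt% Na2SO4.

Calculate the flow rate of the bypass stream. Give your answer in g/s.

421.4 g/s

All 2690×0.303 = 815.07 g/s of Na2SO4 reaches F, so F = 815.07/0.432 = 1886.7 g/s and vapour = 803.26 g/s.
The evaporator receives (1−α)·2690 of feed at 0.697 water and removes 0.508 of that water:
0.508×0.697×(1−α)×2690 = 803.26
(1−α) = 803.26/952.46 = 0.8434;  α = 0.1566.
Bypass flow = 0.1566×2690 = 421.38 g/s.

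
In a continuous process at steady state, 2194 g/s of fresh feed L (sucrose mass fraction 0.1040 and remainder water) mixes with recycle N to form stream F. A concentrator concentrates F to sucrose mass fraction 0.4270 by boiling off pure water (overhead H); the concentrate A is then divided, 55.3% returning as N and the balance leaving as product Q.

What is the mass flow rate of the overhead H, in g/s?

Overall sucrose balance (none leaves overhead): sucrose in fresh feed = sucrose in product, i.e. 2194×0.104 = (1−0.553)·A·0.427.
A = 228.18/(0.427×0.447) = 1195.5 g/s.
Recycle N = 0.553×1195.5 = 661.09 g/s.
Combined feed F = 2194 + 661.09 = 2855.1 g/s.
Overhead H = F − A = 2855.1 − 1195.5 = 1659.6 g/s.

1660 g/s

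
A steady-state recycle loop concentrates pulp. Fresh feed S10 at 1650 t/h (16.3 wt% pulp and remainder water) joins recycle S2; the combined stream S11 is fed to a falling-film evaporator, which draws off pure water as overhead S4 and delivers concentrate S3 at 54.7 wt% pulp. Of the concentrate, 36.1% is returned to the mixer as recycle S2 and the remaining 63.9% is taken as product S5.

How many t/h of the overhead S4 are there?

Overall pulp balance (none leaves overhead): pulp in fresh feed = pulp in product, i.e. 1650×0.163 = (1−0.361)·S3·0.547.
S3 = 268.95/(0.547×0.639) = 769.46 t/h.
Recycle S2 = 0.361×769.46 = 277.77 t/h.
Combined feed S11 = 1650 + 277.77 = 1927.8 t/h.
Overhead S4 = S11 − S3 = 1927.8 − 769.46 = 1158.3 t/h.

1158 t/h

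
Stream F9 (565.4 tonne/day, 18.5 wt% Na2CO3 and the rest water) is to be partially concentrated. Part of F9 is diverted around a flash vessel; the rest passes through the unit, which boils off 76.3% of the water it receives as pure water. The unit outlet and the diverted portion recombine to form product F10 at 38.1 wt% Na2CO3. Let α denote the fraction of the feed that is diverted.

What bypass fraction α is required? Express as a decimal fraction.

0.173

All 565.4×0.185 = 104.6 tonne/day of Na2CO3 reaches F10, so F10 = 104.6/0.381 = 274.54 tonne/day and vapour = 290.86 tonne/day.
The evaporator receives (1−α)·565.4 of feed at 0.815 water and removes 0.763 of that water:
0.763×0.815×(1−α)×565.4 = 290.86
(1−α) = 290.86/351.59 = 0.8273;  α = 0.1727.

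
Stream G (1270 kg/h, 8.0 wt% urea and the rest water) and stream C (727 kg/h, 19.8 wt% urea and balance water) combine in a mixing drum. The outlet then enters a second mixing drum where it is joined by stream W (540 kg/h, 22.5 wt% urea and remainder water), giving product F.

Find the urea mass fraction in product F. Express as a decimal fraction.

Overall, product flow = 2537 kg/h.
urea in = 1270×0.080 + 727×0.198 + 540×0.225 = 367.05 kg/h.
urea fraction in F = 0.1447.

0.1447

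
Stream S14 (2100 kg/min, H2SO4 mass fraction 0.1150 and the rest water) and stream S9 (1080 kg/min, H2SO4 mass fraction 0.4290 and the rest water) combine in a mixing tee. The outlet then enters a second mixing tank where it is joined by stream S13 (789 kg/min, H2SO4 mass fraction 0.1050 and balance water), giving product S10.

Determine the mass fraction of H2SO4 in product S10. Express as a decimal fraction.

0.1985

Overall, product flow = 3969 kg/min.
H2SO4 in = 2100×0.115 + 1080×0.429 + 789×0.105 = 787.66 kg/min.
H2SO4 fraction in S10 = 0.1985.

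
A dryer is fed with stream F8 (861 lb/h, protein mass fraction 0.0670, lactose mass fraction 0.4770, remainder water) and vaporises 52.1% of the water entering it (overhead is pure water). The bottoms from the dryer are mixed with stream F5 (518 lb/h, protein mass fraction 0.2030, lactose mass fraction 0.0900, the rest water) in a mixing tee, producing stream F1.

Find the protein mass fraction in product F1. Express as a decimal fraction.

Vapour removed = 0.521×0.456×861 = 204.55 lb/h; concentrate = 656.45 lb/h.
protein reaching the mixer = 57.687 (from concentrate) + 518×0.203 = 162.84 lb/h.
Product flow = 656.45 + 518 = 1174.4 lb/h; protein fraction = 0.1387.

0.1387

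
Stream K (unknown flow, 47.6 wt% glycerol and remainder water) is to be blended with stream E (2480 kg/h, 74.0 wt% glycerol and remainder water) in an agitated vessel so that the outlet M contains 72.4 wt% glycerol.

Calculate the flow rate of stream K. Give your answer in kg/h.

Let K be the unknown flow. Total out = 2480 + K.
glycerol balance: 1835.2 + 0.476·K = 0.724·(2480 + K)
(0.476 − 0.724)·K = 0.724×2480 − 1835.2 = -39.68
K = -39.68 / -0.248 = 160 kg/h

160 kg/h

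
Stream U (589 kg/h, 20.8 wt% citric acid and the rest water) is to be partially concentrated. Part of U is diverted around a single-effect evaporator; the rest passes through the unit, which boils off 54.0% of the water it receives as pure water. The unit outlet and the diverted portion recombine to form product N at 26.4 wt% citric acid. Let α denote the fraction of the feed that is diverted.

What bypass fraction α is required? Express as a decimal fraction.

All 589×0.208 = 122.51 kg/h of citric acid reaches N, so N = 122.51/0.264 = 464.06 kg/h and vapour = 124.94 kg/h.
The evaporator receives (1−α)·589 of feed at 0.792 water and removes 0.540 of that water:
0.540×0.792×(1−α)×589 = 124.94
(1−α) = 124.94/251.9 = 0.4960;  α = 0.5040.

0.504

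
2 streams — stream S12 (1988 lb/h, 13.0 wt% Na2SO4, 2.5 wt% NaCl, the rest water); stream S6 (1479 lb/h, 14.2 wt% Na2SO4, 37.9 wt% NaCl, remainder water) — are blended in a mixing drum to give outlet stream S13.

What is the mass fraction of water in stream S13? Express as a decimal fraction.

0.689

Total flow out = 1988 + 1479 = 3467 lb/h.
water in = 1988×0.845 + 1479×0.479 = 2388.3 lb/h.
water mass fraction in S13 = 2388.3/3467 = 0.689.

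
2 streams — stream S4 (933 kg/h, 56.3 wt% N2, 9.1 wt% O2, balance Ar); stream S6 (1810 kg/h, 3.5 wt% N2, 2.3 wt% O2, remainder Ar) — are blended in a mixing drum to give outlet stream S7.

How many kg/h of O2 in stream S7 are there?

126.5 kg/h

O2 out = O2 in = 933×0.091 + 1810×0.023 = 126.53 kg/h.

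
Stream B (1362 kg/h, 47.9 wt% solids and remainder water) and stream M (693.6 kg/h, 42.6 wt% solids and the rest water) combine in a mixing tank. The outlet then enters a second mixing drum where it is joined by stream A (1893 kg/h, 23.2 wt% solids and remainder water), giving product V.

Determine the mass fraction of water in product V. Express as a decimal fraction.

Overall, product flow = 3948.6 kg/h.
water in = 1362×0.521 + 693.6×0.574 + 1893×0.768 = 2561.6 kg/h.
water fraction in V = 0.649.

0.649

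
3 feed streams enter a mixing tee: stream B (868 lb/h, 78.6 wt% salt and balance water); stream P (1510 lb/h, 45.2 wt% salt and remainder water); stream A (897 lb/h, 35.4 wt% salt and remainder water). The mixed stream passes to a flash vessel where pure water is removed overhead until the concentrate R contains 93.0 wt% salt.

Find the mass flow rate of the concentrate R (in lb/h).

salt entering = 868×0.786 + 1510×0.452 + 897×0.354 = 1682.3 lb/h.
All salt reports to R, so R = 1682.3/0.930 = 1808.9 lb/h.

1809 lb/h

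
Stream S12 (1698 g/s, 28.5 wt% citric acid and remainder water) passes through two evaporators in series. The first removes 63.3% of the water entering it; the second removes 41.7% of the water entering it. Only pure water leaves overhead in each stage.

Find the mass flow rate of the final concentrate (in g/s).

water in feed = 1698×0.715 = 1214.1 g/s.
After stage 1: water left = (1−0.633)×1214.1 = 445.56; stream total = 929.49 g/s.
After stage 2: water left = (1−0.417)×445.56 = 259.76; final concentrate = 743.69 g/s.

743.7 g/s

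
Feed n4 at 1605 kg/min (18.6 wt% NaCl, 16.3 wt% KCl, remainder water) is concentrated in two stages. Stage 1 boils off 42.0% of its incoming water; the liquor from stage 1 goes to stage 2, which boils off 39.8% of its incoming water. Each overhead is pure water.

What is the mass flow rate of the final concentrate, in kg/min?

water in feed = 1605×0.651 = 1044.9 kg/min.
After stage 1: water left = (1−0.420)×1044.9 = 606.02; stream total = 1166.2 kg/min.
After stage 2: water left = (1−0.398)×606.02 = 364.82; final concentrate = 924.97 kg/min.

925 kg/min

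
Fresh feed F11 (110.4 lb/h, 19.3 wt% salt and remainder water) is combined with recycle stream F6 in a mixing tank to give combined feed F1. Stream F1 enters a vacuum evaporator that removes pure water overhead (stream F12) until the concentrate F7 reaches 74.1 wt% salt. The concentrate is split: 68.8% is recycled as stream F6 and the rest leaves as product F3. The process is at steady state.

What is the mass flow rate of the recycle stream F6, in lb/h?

Overall salt balance (none leaves overhead): salt in fresh feed = salt in product, i.e. 110.4×0.193 = (1−0.688)·F7·0.741.
F7 = 21.307/(0.741×0.312) = 92.162 lb/h.
Recycle F6 = 0.688×92.162 = 63.408 lb/h.

63.41 lb/h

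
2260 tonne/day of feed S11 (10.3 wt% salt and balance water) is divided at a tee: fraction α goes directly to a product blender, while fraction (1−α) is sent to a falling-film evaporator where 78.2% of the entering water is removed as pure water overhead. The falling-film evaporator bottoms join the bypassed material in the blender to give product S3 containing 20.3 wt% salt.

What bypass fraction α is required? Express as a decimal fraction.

All 2260×0.103 = 232.78 tonne/day of salt reaches S3, so S3 = 232.78/0.203 = 1146.7 tonne/day and vapour = 1113.3 tonne/day.
The evaporator receives (1−α)·2260 of feed at 0.897 water and removes 0.782 of that water:
0.782×0.897×(1−α)×2260 = 1113.3
(1−α) = 1113.3/1585.3 = 0.7023;  α = 0.2977.

0.298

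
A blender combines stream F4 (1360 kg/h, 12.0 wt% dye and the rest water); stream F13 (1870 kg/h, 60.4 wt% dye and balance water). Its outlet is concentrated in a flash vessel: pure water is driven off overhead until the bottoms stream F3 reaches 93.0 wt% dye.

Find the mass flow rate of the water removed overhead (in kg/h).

1840 kg/h

dye entering = 1360×0.120 + 1870×0.604 = 1292.7 kg/h.
All dye reports to F3, so F3 = 1292.7/0.930 = 1390 kg/h.
Total feed = 3230 kg/h; overhead = 3230 − 1390 = 1840 kg/h.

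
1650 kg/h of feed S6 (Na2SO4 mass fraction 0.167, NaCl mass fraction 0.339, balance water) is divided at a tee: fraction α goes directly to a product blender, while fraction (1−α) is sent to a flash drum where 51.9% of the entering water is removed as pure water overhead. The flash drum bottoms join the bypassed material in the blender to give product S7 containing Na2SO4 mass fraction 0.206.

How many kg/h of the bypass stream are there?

All 1650×0.167 = 275.55 kg/h of Na2SO4 reaches S7, so S7 = 275.55/0.206 = 1337.6 kg/h and vapour = 312.38 kg/h.
The evaporator receives (1−α)·1650 of feed at 0.494 water and removes 0.519 of that water:
0.519×0.494×(1−α)×1650 = 312.38
(1−α) = 312.38/423.04 = 0.7384;  α = 0.2616.
Bypass flow = 0.2616×1650 = 431.61 kg/h.

431.6 kg/h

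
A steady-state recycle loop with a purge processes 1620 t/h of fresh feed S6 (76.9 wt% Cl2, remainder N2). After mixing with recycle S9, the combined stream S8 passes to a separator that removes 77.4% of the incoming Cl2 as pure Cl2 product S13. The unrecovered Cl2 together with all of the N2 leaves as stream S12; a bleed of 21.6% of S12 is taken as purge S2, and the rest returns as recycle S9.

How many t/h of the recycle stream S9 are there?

1627 t/h

N2 enters only via S6 and leaves only via the purge: 1620×0.231 = 0.216×(N2 in S12), and the separator passes all N2, so N2 in S8 = N2 in S12 = 1732.5 t/h.
Cl2 in S8: m_A = 1620×0.769 + (1−0.216)·(1−0.774)·m_A, so m_A = 1245.8/0.8228 = 1514 t/h.
S12 = (1−0.774)×1514 + 1732.5 = 2074.7 t/h.
Recycle S9 = (1−0.216)×2074.7 = 1626.5 t/h.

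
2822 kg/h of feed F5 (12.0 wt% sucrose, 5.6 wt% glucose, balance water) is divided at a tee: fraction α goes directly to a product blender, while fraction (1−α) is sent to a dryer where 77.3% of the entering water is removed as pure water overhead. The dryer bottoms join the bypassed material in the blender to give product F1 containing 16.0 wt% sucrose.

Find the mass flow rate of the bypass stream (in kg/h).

1714 kg/h

All 2822×0.120 = 338.64 kg/h of sucrose reaches F1, so F1 = 338.64/0.160 = 2116.5 kg/h and vapour = 705.5 kg/h.
The evaporator receives (1−α)·2822 of feed at 0.824 water and removes 0.773 of that water:
0.773×0.824×(1−α)×2822 = 705.5
(1−α) = 705.5/1797.5 = 0.3925;  α = 0.6075.
Bypass flow = 0.6075×2822 = 1714.4 kg/h.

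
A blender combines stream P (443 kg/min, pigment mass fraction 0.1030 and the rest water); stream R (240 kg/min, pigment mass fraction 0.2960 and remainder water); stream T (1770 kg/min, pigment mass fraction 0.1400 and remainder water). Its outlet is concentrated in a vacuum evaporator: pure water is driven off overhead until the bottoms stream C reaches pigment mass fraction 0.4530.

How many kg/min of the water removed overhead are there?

1648 kg/min

pigment entering = 443×0.103 + 240×0.296 + 1770×0.140 = 364.47 kg/min.
All pigment reports to C, so C = 364.47/0.453 = 804.57 kg/min.
Total feed = 2453 kg/min; overhead = 2453 − 804.57 = 1648.4 kg/min.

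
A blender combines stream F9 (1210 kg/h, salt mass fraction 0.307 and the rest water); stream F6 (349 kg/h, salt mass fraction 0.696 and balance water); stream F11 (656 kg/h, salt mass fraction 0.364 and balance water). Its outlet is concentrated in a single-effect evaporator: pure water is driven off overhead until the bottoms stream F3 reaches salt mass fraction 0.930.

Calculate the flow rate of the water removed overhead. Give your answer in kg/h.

salt entering = 1210×0.307 + 349×0.696 + 656×0.364 = 853.16 kg/h.
All salt reports to F3, so F3 = 853.16/0.930 = 917.37 kg/h.
Total feed = 2215 kg/h; overhead = 2215 − 917.37 = 1297.6 kg/h.

1298 kg/h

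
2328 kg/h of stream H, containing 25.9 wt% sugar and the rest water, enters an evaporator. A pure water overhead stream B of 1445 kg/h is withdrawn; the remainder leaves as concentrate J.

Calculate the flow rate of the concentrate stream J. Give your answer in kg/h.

Concentrate = 2328 − 1445 = 883 kg/h.

883 kg/h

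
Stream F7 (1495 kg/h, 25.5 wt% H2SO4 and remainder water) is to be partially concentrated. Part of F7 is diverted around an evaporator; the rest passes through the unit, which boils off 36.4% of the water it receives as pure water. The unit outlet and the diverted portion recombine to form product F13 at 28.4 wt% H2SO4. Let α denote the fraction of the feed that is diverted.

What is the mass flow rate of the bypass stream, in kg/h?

932.1 kg/h

All 1495×0.255 = 381.23 kg/h of H2SO4 reaches F13, so F13 = 381.23/0.284 = 1342.3 kg/h and vapour = 152.66 kg/h.
The evaporator receives (1−α)·1495 of feed at 0.745 water and removes 0.364 of that water:
0.364×0.745×(1−α)×1495 = 152.66
(1−α) = 152.66/405.41 = 0.3765;  α = 0.6235.
Bypass flow = 0.6235×1495 = 932.06 kg/h.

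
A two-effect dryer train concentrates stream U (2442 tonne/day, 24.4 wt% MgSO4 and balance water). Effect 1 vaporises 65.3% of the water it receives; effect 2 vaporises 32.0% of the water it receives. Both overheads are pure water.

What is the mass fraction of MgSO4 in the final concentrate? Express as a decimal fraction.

water in feed = 2442×0.756 = 1846.2 tonne/day.
After stage 1: water left = (1−0.653)×1846.2 = 640.61; stream total = 1236.5 tonne/day.
After stage 2: water left = (1−0.320)×640.61 = 435.62; final concentrate = 1031.5 tonne/day.
MgSO4 fraction = 595.85/1031.5 = 0.5777.

0.5777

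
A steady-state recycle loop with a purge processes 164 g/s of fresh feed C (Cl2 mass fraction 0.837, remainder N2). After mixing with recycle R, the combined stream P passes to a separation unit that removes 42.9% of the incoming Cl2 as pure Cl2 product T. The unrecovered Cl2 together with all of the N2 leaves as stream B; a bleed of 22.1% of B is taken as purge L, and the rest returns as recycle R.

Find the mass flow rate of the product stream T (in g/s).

Cl2 in P: m_A = 164×0.837 + (1−0.221)·(1−0.429)·m_A, so m_A = 137.27/0.5552 = 247.24 g/s.
Product T = 0.429×247.24 = 106.07 g/s.

106.1 g/s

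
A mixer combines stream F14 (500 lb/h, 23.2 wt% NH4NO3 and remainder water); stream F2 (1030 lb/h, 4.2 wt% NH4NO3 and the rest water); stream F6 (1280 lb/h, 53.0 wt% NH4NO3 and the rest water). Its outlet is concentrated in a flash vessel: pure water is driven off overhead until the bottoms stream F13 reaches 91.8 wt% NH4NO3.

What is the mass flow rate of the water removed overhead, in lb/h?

1898 lb/h

NH4NO3 entering = 500×0.232 + 1030×0.042 + 1280×0.530 = 837.66 lb/h.
All NH4NO3 reports to F13, so F13 = 837.66/0.918 = 912.48 lb/h.
Total feed = 2810 lb/h; overhead = 2810 − 912.48 = 1897.5 lb/h.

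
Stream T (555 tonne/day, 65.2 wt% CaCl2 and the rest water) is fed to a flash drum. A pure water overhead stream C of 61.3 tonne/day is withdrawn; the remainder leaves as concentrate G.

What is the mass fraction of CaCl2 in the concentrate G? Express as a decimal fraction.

0.7330

CaCl2 is not removed: 555×0.652 = 361.86 tonne/day of CaCl2 enters G.
Concentrate = 555 − 61.3 = 493.7 tonne/day.
Mass fraction = 361.86/493.7 = 0.7330.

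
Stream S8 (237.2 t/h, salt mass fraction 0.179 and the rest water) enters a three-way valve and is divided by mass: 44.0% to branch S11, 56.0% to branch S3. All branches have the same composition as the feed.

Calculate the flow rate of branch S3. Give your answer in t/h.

Branch S3 flow = 0.560×237.2 = 132.83 t/h.

132.8 t/h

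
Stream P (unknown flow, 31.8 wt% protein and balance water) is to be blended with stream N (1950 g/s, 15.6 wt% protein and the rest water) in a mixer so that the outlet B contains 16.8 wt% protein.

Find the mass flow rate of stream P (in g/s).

Let P be the unknown flow. Total out = 1950 + P.
protein balance: 304.2 + 0.318·P = 0.168·(1950 + P)
(0.318 − 0.168)·P = 0.168×1950 − 304.2 = 23.4
P = 23.4 / 0.150 = 156 g/s

156 g/s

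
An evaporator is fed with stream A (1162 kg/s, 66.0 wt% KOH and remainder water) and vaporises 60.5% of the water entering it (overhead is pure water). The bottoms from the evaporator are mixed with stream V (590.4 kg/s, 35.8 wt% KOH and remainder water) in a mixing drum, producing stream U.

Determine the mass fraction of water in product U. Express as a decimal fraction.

0.354

Vapour removed = 0.605×0.340×1162 = 239.02 kg/s; concentrate = 922.98 kg/s.
water reaching the mixer = 156.06 (from concentrate) + 590.4×0.642 = 535.09 kg/s.
Product flow = 922.98 + 590.4 = 1513.4 kg/s; water fraction = 0.354.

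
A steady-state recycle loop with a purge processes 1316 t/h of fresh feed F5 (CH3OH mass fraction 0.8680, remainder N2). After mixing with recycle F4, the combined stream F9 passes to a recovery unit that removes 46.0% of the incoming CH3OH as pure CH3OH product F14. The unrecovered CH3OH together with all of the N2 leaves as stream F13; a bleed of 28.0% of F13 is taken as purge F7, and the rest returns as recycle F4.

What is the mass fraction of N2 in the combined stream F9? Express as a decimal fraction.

0.2492

N2 enters only via F5 and leaves only via the purge: 1316×0.132 = 0.280×(N2 in F13), and the recovery unit passes all N2, so N2 in F9 = N2 in F13 = 620.4 t/h.
CH3OH in F9: m_A = 1316×0.868 + (1−0.280)·(1−0.460)·m_A, so m_A = 1142.3/0.6112 = 1868.9 t/h.
F9 = 1868.9 + 620.4 = 2489.3 t/h.
N2 fraction in F9 = 620.4/2489.3 = 0.2492.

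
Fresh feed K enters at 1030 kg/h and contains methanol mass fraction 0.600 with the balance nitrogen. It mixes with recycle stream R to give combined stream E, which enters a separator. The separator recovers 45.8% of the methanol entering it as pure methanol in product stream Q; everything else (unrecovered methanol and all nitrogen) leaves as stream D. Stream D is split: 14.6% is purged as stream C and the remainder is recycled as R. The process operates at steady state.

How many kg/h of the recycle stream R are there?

nitrogen enters only via K and leaves only via the purge: 1030×0.400 = 0.146×(nitrogen in D), and the separator passes all nitrogen, so nitrogen in E = nitrogen in D = 2821.9 kg/h.
methanol in E: m_A = 1030×0.600 + (1−0.146)·(1−0.458)·m_A, so m_A = 618/0.5371 = 1150.6 kg/h.
D = (1−0.458)×1150.6 + 2821.9 = 3445.5 kg/h.
Recycle R = (1−0.146)×3445.5 = 2942.5 kg/h.

2942 kg/h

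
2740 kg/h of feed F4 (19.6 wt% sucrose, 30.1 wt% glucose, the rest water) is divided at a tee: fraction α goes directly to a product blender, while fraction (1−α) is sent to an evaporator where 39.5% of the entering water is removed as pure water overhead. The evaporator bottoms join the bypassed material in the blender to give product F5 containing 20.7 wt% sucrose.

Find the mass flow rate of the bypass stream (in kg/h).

2007 kg/h

All 2740×0.196 = 537.04 kg/h of sucrose reaches F5, so F5 = 537.04/0.207 = 2594.4 kg/h and vapour = 145.6 kg/h.
The evaporator receives (1−α)·2740 of feed at 0.503 water and removes 0.395 of that water:
0.395×0.503×(1−α)×2740 = 145.6
(1−α) = 145.6/544.4 = 0.2675;  α = 0.7325.
Bypass flow = 0.7325×2740 = 2007.2 kg/h.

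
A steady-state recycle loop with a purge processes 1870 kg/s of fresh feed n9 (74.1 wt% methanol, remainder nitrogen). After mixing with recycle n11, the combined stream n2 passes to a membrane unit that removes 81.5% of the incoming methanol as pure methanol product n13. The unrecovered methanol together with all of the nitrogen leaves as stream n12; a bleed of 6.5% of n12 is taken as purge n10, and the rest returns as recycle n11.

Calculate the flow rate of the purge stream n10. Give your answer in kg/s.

nitrogen enters only via n9 and leaves only via the purge: 1870×0.259 = 0.065×(nitrogen in n12), and the membrane unit passes all nitrogen, so nitrogen in n2 = nitrogen in n12 = 7451.2 kg/s.
methanol in n2: m_A = 1870×0.741 + (1−0.065)·(1−0.815)·m_A, so m_A = 1385.7/0.8270 = 1675.5 kg/s.
n12 = (1−0.815)×1675.5 + 7451.2 = 7761.2 kg/s.
Purge n10 = 0.065×7761.2 = 504.48 kg/s.

504.5 kg/s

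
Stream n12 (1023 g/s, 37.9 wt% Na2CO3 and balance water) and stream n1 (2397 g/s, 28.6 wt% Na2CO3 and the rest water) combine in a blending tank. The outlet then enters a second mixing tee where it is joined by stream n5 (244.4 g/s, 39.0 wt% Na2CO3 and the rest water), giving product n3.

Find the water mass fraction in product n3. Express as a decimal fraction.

Overall, product flow = 3664.4 g/s.
water in = 1023×0.621 + 2397×0.714 + 244.4×0.610 = 2495.8 g/s.
water fraction in n3 = 0.6811.

0.6811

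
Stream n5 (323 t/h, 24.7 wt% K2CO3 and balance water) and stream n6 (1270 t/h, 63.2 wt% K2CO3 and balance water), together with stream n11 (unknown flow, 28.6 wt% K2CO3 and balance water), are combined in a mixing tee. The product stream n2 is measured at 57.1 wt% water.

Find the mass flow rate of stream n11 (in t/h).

1392 t/h

Let n11 be the unknown flow. Total out = 1593 + n11.
water balance: 710.58 + 0.714·n11 = 0.571·(1593 + n11)
(0.714 − 0.571)·n11 = 0.571×1593 − 710.58 = 199.02
n11 = 199.02 / 0.143 = 1391.8 t/h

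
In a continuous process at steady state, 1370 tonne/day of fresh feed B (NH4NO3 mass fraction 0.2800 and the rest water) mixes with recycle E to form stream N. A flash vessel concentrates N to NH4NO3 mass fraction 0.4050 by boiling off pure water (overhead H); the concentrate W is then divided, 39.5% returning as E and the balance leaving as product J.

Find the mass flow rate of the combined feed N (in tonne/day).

Overall NH4NO3 balance (none leaves overhead): NH4NO3 in fresh feed = NH4NO3 in product, i.e. 1370×0.280 = (1−0.395)·W·0.405.
W = 383.6/(0.405×0.605) = 1565.6 tonne/day.
Recycle E = 0.395×1565.6 = 618.39 tonne/day.
Combined feed N = 1370 + 618.39 = 1988.4 tonne/day.

1988 tonne/day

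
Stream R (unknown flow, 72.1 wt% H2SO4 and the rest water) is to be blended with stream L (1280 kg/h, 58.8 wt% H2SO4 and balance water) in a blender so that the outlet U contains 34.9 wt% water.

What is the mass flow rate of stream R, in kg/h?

1152 kg/h

Let R be the unknown flow. Total out = 1280 + R.
water balance: 527.36 + 0.279·R = 0.349·(1280 + R)
(0.279 − 0.349)·R = 0.349×1280 − 527.36 = -80.64
R = -80.64 / -0.070 = 1152 kg/h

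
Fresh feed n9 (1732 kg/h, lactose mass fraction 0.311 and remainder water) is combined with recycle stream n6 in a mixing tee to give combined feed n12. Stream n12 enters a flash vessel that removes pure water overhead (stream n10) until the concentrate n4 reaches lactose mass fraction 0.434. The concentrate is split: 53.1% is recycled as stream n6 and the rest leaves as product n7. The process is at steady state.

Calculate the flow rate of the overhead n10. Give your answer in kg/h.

Overall lactose balance (none leaves overhead): lactose in fresh feed = lactose in product, i.e. 1732×0.311 = (1−0.531)·n4·0.434.
n4 = 538.65/(0.434×0.469) = 2646.3 kg/h.
Recycle n6 = 0.531×2646.3 = 1405.2 kg/h.
Combined feed n12 = 1732 + 1405.2 = 3137.2 kg/h.
Overhead n10 = n12 − n4 = 3137.2 − 2646.3 = 490.87 kg/h.

490.9 kg/h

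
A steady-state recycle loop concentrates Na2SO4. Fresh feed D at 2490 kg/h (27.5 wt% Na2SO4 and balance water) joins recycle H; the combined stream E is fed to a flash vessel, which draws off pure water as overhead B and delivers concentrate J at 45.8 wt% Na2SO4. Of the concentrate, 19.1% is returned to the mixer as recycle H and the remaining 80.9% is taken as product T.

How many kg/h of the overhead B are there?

994.9 kg/h

Overall Na2SO4 balance (none leaves overhead): Na2SO4 in fresh feed = Na2SO4 in product, i.e. 2490×0.275 = (1−0.191)·J·0.458.
J = 684.75/(0.458×0.809) = 1848.1 kg/h.
Recycle H = 0.191×1848.1 = 352.98 kg/h.
Combined feed E = 2490 + 352.98 = 2843 kg/h.
Overhead B = E − J = 2843 − 1848.1 = 994.91 kg/h.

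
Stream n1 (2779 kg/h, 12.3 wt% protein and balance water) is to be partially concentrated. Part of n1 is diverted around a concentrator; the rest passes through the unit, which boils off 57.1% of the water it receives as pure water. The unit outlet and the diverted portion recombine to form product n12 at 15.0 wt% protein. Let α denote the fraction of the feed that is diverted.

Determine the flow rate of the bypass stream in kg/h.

1780 kg/h

All 2779×0.123 = 341.82 kg/h of protein reaches n12, so n12 = 341.82/0.150 = 2278.8 kg/h and vapour = 500.22 kg/h.
The evaporator receives (1−α)·2779 of feed at 0.877 water and removes 0.571 of that water:
0.571×0.877×(1−α)×2779 = 500.22
(1−α) = 500.22/1391.6 = 0.3594;  α = 0.6406.
Bypass flow = 0.6406×2779 = 1780.1 kg/h.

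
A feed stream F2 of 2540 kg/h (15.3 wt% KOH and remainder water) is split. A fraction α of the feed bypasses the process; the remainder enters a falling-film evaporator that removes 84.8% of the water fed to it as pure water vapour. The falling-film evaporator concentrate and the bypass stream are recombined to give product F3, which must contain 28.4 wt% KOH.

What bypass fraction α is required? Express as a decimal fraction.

0.358

All 2540×0.153 = 388.62 kg/h of KOH reaches F3, so F3 = 388.62/0.284 = 1368.4 kg/h and vapour = 1171.6 kg/h.
The evaporator receives (1−α)·2540 of feed at 0.847 water and removes 0.848 of that water:
0.848×0.847×(1−α)×2540 = 1171.6
(1−α) = 1171.6/1824.4 = 0.6422;  α = 0.3578.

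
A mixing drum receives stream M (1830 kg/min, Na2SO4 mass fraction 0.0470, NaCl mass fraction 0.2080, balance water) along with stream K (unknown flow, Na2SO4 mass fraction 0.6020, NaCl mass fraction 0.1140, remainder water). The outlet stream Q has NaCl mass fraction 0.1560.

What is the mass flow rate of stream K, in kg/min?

Let K be the unknown flow. Total out = 1830 + K.
NaCl balance: 380.64 + 0.114·K = 0.156·(1830 + K)
(0.114 − 0.156)·K = 0.156×1830 − 380.64 = -95.16
K = -95.16 / -0.042 = 2265.7 kg/min

2266 kg/min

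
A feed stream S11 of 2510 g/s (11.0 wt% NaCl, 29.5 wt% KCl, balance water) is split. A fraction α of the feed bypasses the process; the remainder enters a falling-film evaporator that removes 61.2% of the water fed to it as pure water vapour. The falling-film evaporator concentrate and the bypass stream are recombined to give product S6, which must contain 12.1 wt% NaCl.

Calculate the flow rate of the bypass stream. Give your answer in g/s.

1883 g/s

All 2510×0.110 = 276.1 g/s of NaCl reaches S6, so S6 = 276.1/0.121 = 2281.8 g/s and vapour = 228.18 g/s.
The evaporator receives (1−α)·2510 of feed at 0.595 water and removes 0.612 of that water:
0.612×0.595×(1−α)×2510 = 228.18
(1−α) = 228.18/913.99 = 0.2497;  α = 0.7503.
Bypass flow = 0.7503×2510 = 1883.4 g/s.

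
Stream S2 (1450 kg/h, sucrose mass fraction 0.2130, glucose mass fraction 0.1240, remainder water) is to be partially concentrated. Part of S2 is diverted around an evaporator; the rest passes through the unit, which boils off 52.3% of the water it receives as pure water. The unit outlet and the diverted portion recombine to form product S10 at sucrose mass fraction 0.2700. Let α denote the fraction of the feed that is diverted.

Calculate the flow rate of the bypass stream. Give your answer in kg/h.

567.2 kg/h

All 1450×0.213 = 308.85 kg/h of sucrose reaches S10, so S10 = 308.85/0.270 = 1143.9 kg/h and vapour = 306.11 kg/h.
The evaporator receives (1−α)·1450 of feed at 0.663 water and removes 0.523 of that water:
0.523×0.663×(1−α)×1450 = 306.11
(1−α) = 306.11/502.79 = 0.6088;  α = 0.3912.
Bypass flow = 0.3912×1450 = 567.2 kg/h.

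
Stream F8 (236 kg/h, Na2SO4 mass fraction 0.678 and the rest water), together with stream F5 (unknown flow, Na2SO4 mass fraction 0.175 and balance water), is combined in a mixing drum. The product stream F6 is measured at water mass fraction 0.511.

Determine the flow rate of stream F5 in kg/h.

Let F5 be the unknown flow. Total out = 236 + F5.
water balance: 75.992 + 0.825·F5 = 0.511·(236 + F5)
(0.825 − 0.511)·F5 = 0.511×236 − 75.992 = 44.604
F5 = 44.604 / 0.314 = 142.05 kg/h

142.1 kg/h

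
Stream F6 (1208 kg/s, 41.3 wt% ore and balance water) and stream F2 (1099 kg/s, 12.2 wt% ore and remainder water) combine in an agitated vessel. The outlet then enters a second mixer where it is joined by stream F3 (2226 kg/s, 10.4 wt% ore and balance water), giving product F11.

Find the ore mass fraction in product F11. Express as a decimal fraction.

0.191

Overall, product flow = 4533 kg/s.
ore in = 1208×0.413 + 1099×0.122 + 2226×0.104 = 864.49 kg/s.
ore fraction in F11 = 0.191.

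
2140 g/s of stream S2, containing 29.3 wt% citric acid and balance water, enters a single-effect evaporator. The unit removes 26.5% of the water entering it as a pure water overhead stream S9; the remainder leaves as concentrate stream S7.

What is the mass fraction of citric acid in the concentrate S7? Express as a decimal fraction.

0.3606

citric acid is not removed: 2140×0.293 = 627.02 g/s of citric acid enters S7.
water entering = 2140×0.707 = 1513 g/s; overhead removed = 0.265×1513 = 400.94 g/s.
Concentrate = 2140 − 400.94 = 1739.1 g/s.
Mass fraction = 627.02/1739.1 = 0.3606.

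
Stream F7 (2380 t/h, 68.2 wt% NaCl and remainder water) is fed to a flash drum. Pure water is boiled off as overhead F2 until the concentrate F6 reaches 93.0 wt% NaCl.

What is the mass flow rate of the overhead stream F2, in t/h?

NaCl is conserved: 2380×0.682 = 1623.2 t/h all reports to the concentrate.
Concentrate = 1623.2/(target fraction) = 1745.3 t/h.
Overhead = 2380 − 1745.3 = 634.67 t/h.

634.7 t/h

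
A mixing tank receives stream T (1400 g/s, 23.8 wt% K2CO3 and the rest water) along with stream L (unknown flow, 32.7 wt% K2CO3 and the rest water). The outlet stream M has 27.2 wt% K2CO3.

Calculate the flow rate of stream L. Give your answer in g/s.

Let L be the unknown flow. Total out = 1400 + L.
K2CO3 balance: 333.2 + 0.327·L = 0.272·(1400 + L)
(0.327 − 0.272)·L = 0.272×1400 − 333.2 = 47.6
L = 47.6 / 0.055 = 865.45 g/s

865.5 g/s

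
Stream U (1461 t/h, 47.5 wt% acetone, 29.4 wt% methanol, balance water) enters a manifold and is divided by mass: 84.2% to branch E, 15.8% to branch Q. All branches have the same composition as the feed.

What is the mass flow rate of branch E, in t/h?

1230 t/h

Branch E flow = 0.842×1461 = 1230.2 t/h.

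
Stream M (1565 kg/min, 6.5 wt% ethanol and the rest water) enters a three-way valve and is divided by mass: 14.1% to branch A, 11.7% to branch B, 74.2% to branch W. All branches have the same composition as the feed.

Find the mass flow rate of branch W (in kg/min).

1161 kg/min

Branch W flow = 0.742×1565 = 1161.2 kg/min.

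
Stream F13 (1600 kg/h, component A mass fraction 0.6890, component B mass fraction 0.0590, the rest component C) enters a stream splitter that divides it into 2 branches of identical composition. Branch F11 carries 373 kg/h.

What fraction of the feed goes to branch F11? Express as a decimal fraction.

Fraction to F11 = 373/1600 = 0.2331.

0.233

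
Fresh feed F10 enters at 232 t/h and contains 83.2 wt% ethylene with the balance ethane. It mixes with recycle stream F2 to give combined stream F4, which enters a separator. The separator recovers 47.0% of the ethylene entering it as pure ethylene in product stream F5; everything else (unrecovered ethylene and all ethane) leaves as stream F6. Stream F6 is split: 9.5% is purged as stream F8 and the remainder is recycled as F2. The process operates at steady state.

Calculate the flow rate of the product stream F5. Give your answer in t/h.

174.3 t/h

ethylene in F4: m_A = 232×0.832 + (1−0.095)·(1−0.470)·m_A, so m_A = 193.02/0.5203 = 370.95 t/h.
Product F5 = 0.470×370.95 = 174.35 t/h.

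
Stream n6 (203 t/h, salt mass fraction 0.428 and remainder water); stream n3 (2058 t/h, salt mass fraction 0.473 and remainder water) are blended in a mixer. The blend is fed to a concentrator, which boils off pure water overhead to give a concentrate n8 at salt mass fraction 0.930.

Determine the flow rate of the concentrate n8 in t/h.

salt entering = 203×0.428 + 2058×0.473 = 1060.3 t/h.
All salt reports to n8, so n8 = 1060.3/0.930 = 1140.1 t/h.

1140 t/h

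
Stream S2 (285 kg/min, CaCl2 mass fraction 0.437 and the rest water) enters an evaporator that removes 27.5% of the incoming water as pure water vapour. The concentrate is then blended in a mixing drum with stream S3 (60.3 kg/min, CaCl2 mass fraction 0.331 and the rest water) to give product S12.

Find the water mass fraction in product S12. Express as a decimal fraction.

0.520

Vapour removed = 0.275×0.563×285 = 44.125 kg/min; concentrate = 240.87 kg/min.
water reaching the mixer = 116.33 (from concentrate) + 60.3×0.669 = 156.67 kg/min.
Product flow = 240.87 + 60.3 = 301.17 kg/min; water fraction = 0.520.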